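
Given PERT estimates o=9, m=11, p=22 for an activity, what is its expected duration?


te = (o + 4m + p) / 6
= (9 + 4×11 + 22) / 6
= (9 + 44 + 22) / 6
= 75 / 6
= 12.50


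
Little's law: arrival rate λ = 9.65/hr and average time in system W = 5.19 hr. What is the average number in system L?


Little's law: L = λ × W
= 9.65 × 5.19
= 50.08


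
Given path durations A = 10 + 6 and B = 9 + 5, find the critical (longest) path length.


Path A: 10 + 6 = 16
Path B: 9 + 5 = 14
Critical path = longest = max(16, 14)
= 16 (Path A)


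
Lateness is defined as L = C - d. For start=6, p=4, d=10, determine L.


Completion = 6 + 4 = 10
Lateness = C - d = 10 - 10
= 0


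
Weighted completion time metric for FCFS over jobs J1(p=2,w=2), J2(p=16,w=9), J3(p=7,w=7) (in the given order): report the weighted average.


Completion times:
  J1: C=2, w×C=2×2=4
  J2: C=18, w×C=9×18=162
  J3: C=25, w×C=7×25=175
Sum w×C = 341
Sum w = 18
Weighted avg = 341/18
= 18.94


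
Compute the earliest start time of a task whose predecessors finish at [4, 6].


ES = max of all predecessor completion times
Predecessors: [4, 6]
ES = max(4, 6)
= 6


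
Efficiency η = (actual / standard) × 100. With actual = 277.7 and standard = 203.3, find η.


Efficiency = (actual / standard) × 100
= (277.7 / 203.3) × 100
= 136.6%


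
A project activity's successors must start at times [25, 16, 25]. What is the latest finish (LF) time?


LF = min of all successor start times
Successors start at: [25, 16, 25]
LF = min(25, 16, 25)
= 16


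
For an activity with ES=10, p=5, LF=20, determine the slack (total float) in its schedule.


EF = ES + duration = 10 + 5 = 15
LS = LF - duration = 20 - 5 = 15
Total Float = LF - EF = 20 - 15
(or LS - ES = 15 - 10)
= 5


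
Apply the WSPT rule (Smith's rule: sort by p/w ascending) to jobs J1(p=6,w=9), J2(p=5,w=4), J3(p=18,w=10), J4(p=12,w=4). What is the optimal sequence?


WSPT (Smith's rule): sort by p/w ascending
  J1: p/w = 6/9 = 0.667
  J2: p/w = 5/4 = 1.250
  J3: p/w = 18/10 = 1.800
  J4: p/w = 12/4 = 3.000
Order: J1 → J2 → J3 → J4


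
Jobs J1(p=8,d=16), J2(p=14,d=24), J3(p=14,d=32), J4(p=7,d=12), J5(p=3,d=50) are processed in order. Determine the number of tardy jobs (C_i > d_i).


Completion vs due date:
  J1: C=8, d=16 → on time
  J2: C=22, d=24 → on time
  J3: C=36, d=32 → TARDY
  J4: C=43, d=12 → TARDY
  J5: C=46, d=50 → on time
Tardy jobs: J3, J4
Count = 2


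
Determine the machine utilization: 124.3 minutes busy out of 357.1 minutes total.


Utilization = busy / total × 100
= 124.3 / 357.1 × 100
= 34.8%


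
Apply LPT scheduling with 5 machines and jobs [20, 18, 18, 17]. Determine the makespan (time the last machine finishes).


Jobs (LPT sorted): [20, 18, 18, 17]
Machines: 5
  J=20 → Machine 1 (load: 0+20=20)
  J=18 → Machine 2 (load: 0+18=18)
  J=18 → Machine 3 (load: 0+18=18)
  J=17 → Machine 4 (load: 0+17=17)
Machine loads: [20, 18, 18, 17, 0]
Makespan = max = 20 time units


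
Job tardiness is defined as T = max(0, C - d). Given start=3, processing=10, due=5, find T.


Completion = start + processing = 3 + 10 = 13
Tardiness = max(0, C - d) = max(0, 13 - 5)
= max(0, 8)
= 8


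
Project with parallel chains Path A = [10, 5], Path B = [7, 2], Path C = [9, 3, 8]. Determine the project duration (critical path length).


Path A: 10 + 5 = 15
Path B: 7 + 2 = 9
Path C: 9 + 3 + 8 = 20
Critical path = longest = max(15, 9, 20)
= 20 (Path C)


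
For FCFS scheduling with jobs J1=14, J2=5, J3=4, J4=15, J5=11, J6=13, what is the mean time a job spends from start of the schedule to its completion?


Completion times:
  J1: completes at 14
  J2: completes at 19
  J3: completes at 23
  J4: completes at 38
  J5: completes at 49
  J6: completes at 62
Sum = 205
Average = 205/6
= 34.17


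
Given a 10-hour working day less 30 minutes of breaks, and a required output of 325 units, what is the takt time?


Available = 10×60 - 30 = 570 min
Takt time = 570 / 325
= 1.75 min/unit


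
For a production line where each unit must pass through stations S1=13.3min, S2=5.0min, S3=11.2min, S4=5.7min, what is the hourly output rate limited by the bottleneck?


Bottleneck = longest station time
Station times: [13.3, 5.0, 11.2, 5.7]
Max = 13.3 min
Rate = 60 / 13.3
= 4.51 units/hour (bottleneck: 13.3min)


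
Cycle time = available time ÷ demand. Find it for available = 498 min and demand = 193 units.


Cycle time = available time / demand
= 498 / 193
= 2.58 min/unit


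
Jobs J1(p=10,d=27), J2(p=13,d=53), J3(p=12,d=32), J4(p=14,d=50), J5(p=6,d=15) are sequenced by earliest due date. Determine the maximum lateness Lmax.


EDD order: J5 → J1 → J3 → J4 → J2
Completion and lateness:
  J5: C=6, d=15, L=6-15=-9
  J1: C=16, d=27, L=16-27=-11
  J3: C=28, d=32, L=28-32=-4
  J4: C=42, d=50, L=42-50=-8
  J2: C=55, d=53, L=55-53=2
Lmax = max(-9, -11, -4, -8, 2)
= 2


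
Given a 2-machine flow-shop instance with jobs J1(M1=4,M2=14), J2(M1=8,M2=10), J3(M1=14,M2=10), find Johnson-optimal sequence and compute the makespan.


Johnson's rule:
Group 1 (M1≤M2, sort by M1): ['J1', 'J2']
Group 2 (M1>M2, sort desc M2): ['J3']
Sequence: J1 → J2 → J3
Makespan calculation:
  J1: M1 done=4, M2 done=18
  J2: M1 done=12, M2 done=28
  J3: M1 done=26, M2 done=38
= Sequence: J1 → J2 → J3, Makespan: 38


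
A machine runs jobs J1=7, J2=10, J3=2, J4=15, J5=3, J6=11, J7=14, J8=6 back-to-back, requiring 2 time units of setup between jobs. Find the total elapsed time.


Makespan = Σ processing + (n-1) × setup
= (7 + 10 + 2 + 15 + 3 + 11 + 14 + 6) + (8-1)×2
= 68 + 14
= 82 time units


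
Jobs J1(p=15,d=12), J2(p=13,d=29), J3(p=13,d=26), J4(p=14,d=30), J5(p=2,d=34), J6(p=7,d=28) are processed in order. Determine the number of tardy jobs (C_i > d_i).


Completion vs due date:
  J1: C=15, d=12 → TARDY
  J2: C=28, d=29 → on time
  J3: C=41, d=26 → TARDY
  J4: C=55, d=30 → TARDY
  J5: C=57, d=34 → TARDY
  J6: C=64, d=28 → TARDY
Tardy jobs: J1, J3, J4, J5, J6
Count = 5


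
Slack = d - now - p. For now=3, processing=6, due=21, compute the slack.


Slack = due - current_time - processing
= 21 - 3 - 6
= 12


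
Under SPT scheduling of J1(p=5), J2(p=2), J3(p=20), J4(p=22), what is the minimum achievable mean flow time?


SPT order: J2 → J1 → J3 → J4
Completion times:
  J2: C=2
  J1: C=7
  J3: C=27
  J4: C=49
Sum = 85, n = 4
Mean flow = 85/4
= 21.25


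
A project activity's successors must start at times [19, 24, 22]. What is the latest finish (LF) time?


LF = min of all successor start times
Successors start at: [19, 24, 22]
LF = min(19, 24, 22)
= 19


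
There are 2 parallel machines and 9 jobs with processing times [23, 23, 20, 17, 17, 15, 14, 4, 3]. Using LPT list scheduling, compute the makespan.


Jobs (LPT sorted): [23, 23, 20, 17, 17, 15, 14, 4, 3]
Machines: 2
  J=23 → Machine 1 (load: 0+23=23)
  J=23 → Machine 2 (load: 0+23=23)
  J=20 → Machine 1 (load: 23+20=43)
  J=17 → Machine 2 (load: 23+17=40)
  J=17 → Machine 2 (load: 40+17=57)
  J=15 → Machine 1 (load: 43+15=58)
  J=14 → Machine 2 (load: 57+14=71)
  J=4 → Machine 1 (load: 58+4=62)
  J=3 → Machine 1 (load: 62+3=65)
Machine loads: [65, 71]
Makespan = max = 71 time units


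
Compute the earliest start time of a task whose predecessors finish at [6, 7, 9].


ES = max of all predecessor completion times
Predecessors: [6, 7, 9]
ES = max(6, 7, 9)
= 9


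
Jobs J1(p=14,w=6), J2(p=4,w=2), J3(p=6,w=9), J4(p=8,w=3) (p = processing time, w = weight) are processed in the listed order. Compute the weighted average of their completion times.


Completion times:
  J1: C=14, w×C=6×14=84
  J2: C=18, w×C=2×18=36
  J3: C=24, w×C=9×24=216
  J4: C=32, w×C=3×32=96
Sum w×C = 432
Sum w = 20
Weighted avg = 432/20
= 21.60


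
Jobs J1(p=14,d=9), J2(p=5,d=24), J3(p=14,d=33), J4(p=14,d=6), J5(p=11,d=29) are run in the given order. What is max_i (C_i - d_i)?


Lateness per job (L = C - d):
  J1: C=14, d=9, L=5
  J2: C=19, d=24, L=-5
  J3: C=33, d=33, L=0
  J4: C=47, d=6, L=41
  J5: C=58, d=29, L=29
Lmax = max(5, -5, 0, 41, 29)
= 41


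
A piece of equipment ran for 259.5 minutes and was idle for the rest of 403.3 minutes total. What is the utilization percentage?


Utilization = busy / total × 100
= 259.5 / 403.3 × 100
= 64.3%


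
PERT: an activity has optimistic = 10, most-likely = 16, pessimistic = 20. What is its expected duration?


te = (o + 4m + p) / 6
= (10 + 4×16 + 20) / 6
= (10 + 64 + 20) / 6
= 94 / 6
= 15.67


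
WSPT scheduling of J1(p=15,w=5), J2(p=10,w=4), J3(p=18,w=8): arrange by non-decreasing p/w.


WSPT (Smith's rule): sort by p/w ascending
  J3: p/w = 18/8 = 2.250
  J2: p/w = 10/4 = 2.500
  J1: p/w = 15/5 = 3.000
Order: J3 → J2 → J1


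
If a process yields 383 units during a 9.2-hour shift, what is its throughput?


Throughput = units / time
= 383 / 9.2
= 41.6 units/hour


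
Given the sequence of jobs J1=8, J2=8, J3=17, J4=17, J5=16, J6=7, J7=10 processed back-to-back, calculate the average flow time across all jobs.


Completion times:
  J1: completes at 8
  J2: completes at 16
  J3: completes at 33
  J4: completes at 50
  J5: completes at 66
  J6: completes at 73
  J7: completes at 83
Sum = 329
Average = 329/7
= 47.00


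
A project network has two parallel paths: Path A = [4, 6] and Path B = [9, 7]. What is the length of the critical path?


Path A: 4 + 6 = 10
Path B: 9 + 7 = 16
Critical path = longest = max(10, 16)
= 16 (Path B)


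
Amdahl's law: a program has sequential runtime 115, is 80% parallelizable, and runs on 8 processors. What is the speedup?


Amdahl's law: T_p = T × ((1-p) + p/N)
= 115 × ((1-0.8) + 0.8/8)
= 115 × (0.20 + 0.1000)
= 115 × 0.3000
= 34.50
Speedup = 115/34.50
= 3.33×


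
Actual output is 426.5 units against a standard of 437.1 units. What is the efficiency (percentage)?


Efficiency = (actual / standard) × 100
= (426.5 / 437.1) × 100
= 97.6%


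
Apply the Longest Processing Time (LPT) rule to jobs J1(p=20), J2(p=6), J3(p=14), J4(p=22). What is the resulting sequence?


LPT: sort by longest processing time first
  J4: p=22
  J1: p=20
  J3: p=14
  J2: p=6
Order: J4 → J1 → J3 → J2


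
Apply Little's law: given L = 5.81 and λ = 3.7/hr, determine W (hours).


Little's law: L = λW → W = L / λ
= 5.81 / 3.7
= 1.57 hours


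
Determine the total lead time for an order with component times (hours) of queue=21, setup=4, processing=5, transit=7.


Lead time = queue + setup + processing + transit
= 21 + 4 + 5 + 7
= 37 hours


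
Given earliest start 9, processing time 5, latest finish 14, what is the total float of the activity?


EF = ES + duration = 9 + 5 = 14
LS = LF - duration = 14 - 5 = 9
Total Float = LF - EF = 14 - 14
(or LS - ES = 9 - 9)
= 0


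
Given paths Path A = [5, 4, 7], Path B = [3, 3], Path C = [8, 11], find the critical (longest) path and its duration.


Path A: 5 + 4 + 7 = 16
Path B: 3 + 3 = 6
Path C: 8 + 11 = 19
Critical path = longest = max(16, 6, 19)
= 19 (Path C)


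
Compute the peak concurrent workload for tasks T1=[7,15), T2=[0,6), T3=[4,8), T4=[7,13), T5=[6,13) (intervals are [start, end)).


Check each time point for overlaps:
  t=7: 4 tasks active (T1, T3, T4, T5)
Max concurrent = 4


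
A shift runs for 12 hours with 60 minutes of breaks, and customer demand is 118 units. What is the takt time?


Available = 12×60 - 60 = 660 min
Takt time = 660 / 118
= 5.59 min/unit


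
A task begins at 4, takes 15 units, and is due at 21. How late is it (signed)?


Completion = 4 + 15 = 19
Lateness = C - d = 19 - 21
= -2


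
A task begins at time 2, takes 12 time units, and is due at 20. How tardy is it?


Completion = start + processing = 2 + 12 = 14
Tardiness = max(0, C - d) = max(0, 14 - 20)
= max(0, -6)
= 0


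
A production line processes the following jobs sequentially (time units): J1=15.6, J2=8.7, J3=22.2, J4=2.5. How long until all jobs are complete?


Sequential makespan: sum all processing times
= 15.6 + 8.7 + 22.2 + 2.5
= 49.0 time units


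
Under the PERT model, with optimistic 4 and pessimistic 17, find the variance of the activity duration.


σ² = ((p - o) / 6)² = (p - o)² / 36
= (17 - 4)² / 36
= 13² / 36
= 169 / 36
= 4.6944


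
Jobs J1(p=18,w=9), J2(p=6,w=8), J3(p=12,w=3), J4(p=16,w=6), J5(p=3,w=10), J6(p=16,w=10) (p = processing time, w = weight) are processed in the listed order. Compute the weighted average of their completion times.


Completion times:
  J1: C=18, w×C=9×18=162
  J2: C=24, w×C=8×24=192
  J3: C=36, w×C=3×36=108
  J4: C=52, w×C=6×52=312
  J5: C=55, w×C=10×55=550
  J6: C=71, w×C=10×71=710
Sum w×C = 2034
Sum w = 46
Weighted avg = 2034/46
= 44.22


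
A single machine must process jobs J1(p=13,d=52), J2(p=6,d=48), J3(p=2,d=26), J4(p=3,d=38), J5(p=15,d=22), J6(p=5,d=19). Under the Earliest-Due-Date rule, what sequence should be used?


EDD: sort by earliest due date
  J6: d=19, p=5
  J5: d=22, p=15
  J3: d=26, p=2
  J4: d=38, p=3
  J2: d=48, p=6
  J1: d=52, p=13
Order: J6 → J5 → J3 → J4 → J2 → J1


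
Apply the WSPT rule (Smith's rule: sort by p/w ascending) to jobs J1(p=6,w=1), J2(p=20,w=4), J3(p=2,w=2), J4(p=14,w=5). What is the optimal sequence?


WSPT (Smith's rule): sort by p/w ascending
  J3: p/w = 2/2 = 1.000
  J4: p/w = 14/5 = 2.800
  J2: p/w = 20/4 = 5.000
  J1: p/w = 6/1 = 6.000
Order: J3 → J4 → J2 → J1


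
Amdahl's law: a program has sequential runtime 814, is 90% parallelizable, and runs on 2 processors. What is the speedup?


Amdahl's law: T_p = T × ((1-p) + p/N)
= 814 × ((1-0.9) + 0.9/2)
= 814 × (0.10 + 0.4500)
= 814 × 0.5500
= 447.70
Speedup = 814/447.70
= 1.82×


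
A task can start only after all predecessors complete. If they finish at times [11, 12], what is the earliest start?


ES = max of all predecessor completion times
Predecessors: [11, 12]
ES = max(11, 12)
= 12


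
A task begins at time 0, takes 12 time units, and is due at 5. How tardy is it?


Completion = start + processing = 0 + 12 = 12
Tardiness = max(0, C - d) = max(0, 12 - 5)
= max(0, 7)
= 7


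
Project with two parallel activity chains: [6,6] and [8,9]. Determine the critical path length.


Path A: 6 + 6 = 12
Path B: 8 + 9 = 17
Critical path = longest = max(12, 17)
= 17 (Path B)


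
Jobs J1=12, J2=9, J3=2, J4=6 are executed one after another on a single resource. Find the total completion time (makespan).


Sequential makespan: sum all processing times
= 12 + 9 + 2 + 6
= 29 time units


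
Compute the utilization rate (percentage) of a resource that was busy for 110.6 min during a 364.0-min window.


Utilization = busy / total × 100
= 110.6 / 364.0 × 100
= 30.4%


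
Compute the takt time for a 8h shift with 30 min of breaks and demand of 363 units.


Available = 8×60 - 30 = 450 min
Takt time = 450 / 363
= 1.24 min/unit


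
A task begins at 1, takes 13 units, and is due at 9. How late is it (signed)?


Completion = 1 + 13 = 14
Lateness = C - d = 14 - 9
= 5


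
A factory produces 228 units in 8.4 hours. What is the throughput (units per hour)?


Throughput = units / time
= 228 / 8.4
= 27.1 units/hour


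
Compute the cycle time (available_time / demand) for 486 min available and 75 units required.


Cycle time = available time / demand
= 486 / 75
= 6.48 min/unit


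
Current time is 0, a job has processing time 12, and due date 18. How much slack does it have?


Slack = due - current_time - processing
= 18 - 0 - 12
= 6


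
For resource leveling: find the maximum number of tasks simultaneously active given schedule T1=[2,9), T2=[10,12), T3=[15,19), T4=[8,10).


Check each time point for overlaps:
  t=8: 2 tasks active (T1, T4)
Max concurrent = 2


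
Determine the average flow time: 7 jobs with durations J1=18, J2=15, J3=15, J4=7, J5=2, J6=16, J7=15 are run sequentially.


Completion times:
  J1: completes at 18
  J2: completes at 33
  J3: completes at 48
  J4: completes at 55
  J5: completes at 57
  J6: completes at 73
  J7: completes at 88
Sum = 372
Average = 372/7
= 53.14


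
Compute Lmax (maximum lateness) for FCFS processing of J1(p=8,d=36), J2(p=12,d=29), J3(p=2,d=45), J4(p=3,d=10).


Lateness per job (L = C - d):
  J1: C=8, d=36, L=-28
  J2: C=20, d=29, L=-9
  J3: C=22, d=45, L=-23
  J4: C=25, d=10, L=15
Lmax = max(-28, -9, -23, 15)
= 15


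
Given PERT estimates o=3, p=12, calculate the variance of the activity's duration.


σ² = ((p - o) / 6)² = (p - o)² / 36
= (12 - 3)² / 36
= 9² / 36
= 81 / 36
= 2.2500


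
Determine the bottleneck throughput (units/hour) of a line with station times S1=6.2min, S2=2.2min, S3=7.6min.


Bottleneck = longest station time
Station times: [6.2, 2.2, 7.6]
Max = 7.6 min
Rate = 60 / 7.6
= 7.89 units/hour (bottleneck: 7.6min)


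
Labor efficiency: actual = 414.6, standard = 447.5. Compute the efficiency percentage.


Efficiency = (actual / standard) × 100
= (414.6 / 447.5) × 100
= 92.6%


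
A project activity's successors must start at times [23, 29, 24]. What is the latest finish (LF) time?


LF = min of all successor start times
Successors start at: [23, 29, 24]
LF = min(23, 29, 24)
= 23


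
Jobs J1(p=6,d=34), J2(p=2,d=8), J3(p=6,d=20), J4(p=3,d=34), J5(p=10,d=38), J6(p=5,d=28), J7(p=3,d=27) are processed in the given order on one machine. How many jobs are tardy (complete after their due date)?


Completion vs due date:
  J1: C=6, d=34 → on time
  J2: C=8, d=8 → on time
  J3: C=14, d=20 → on time
  J4: C=17, d=34 → on time
  J5: C=27, d=38 → on time
  J6: C=32, d=28 → TARDY
  J7: C=35, d=27 → TARDY
Tardy jobs: J6, J7
Count = 2


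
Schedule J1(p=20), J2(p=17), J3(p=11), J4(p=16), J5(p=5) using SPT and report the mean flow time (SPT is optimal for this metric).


SPT order: J5 → J3 → J4 → J2 → J1
Completion times:
  J5: C=5
  J3: C=16
  J4: C=32
  J2: C=49
  J1: C=69
Sum = 171, n = 5
Mean flow = 171/5
= 34.20


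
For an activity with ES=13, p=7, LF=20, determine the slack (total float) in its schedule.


EF = ES + duration = 13 + 7 = 20
LS = LF - duration = 20 - 7 = 13
Total Float = LF - EF = 20 - 20
(or LS - ES = 13 - 13)
= 0


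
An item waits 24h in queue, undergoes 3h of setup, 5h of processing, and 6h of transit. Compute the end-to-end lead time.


Lead time = queue + setup + processing + transit
= 24 + 3 + 5 + 6
= 38 hours


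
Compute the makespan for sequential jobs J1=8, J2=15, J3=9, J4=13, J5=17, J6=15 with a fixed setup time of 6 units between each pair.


Makespan = Σ processing + (n-1) × setup
= (8 + 15 + 9 + 13 + 17 + 15) + (6-1)×6
= 77 + 30
= 107 time units


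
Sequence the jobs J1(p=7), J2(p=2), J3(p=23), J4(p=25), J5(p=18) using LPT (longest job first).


LPT: sort by longest processing time first
  J4: p=25
  J3: p=23
  J5: p=18
  J1: p=7
  J2: p=2
Order: J4 → J3 → J5 → J1 → J2


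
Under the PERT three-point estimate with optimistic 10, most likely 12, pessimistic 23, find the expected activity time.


te = (o + 4m + p) / 6
= (10 + 4×12 + 23) / 6
= (10 + 48 + 23) / 6
= 81 / 6
= 13.50


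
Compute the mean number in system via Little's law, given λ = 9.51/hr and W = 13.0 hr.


Little's law: L = λ × W
= 9.51 × 13.0
= 123.63


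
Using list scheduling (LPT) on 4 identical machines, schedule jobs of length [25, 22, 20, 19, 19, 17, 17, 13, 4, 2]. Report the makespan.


Jobs (LPT sorted): [25, 22, 20, 19, 19, 17, 17, 13, 4, 2]
Machines: 4
  J=25 → Machine 1 (load: 0+25=25)
  J=22 → Machine 2 (load: 0+22=22)
  J=20 → Machine 3 (load: 0+20=20)
  J=19 → Machine 4 (load: 0+19=19)
  J=19 → Machine 4 (load: 19+19=38)
  J=17 → Machine 3 (load: 20+17=37)
  J=17 → Machine 2 (load: 22+17=39)
  J=13 → Machine 1 (load: 25+13=38)
  J=4 → Machine 3 (load: 37+4=41)
  J=2 → Machine 1 (load: 38+2=40)
Machine loads: [40, 39, 41, 38]
Makespan = max = 41 time units


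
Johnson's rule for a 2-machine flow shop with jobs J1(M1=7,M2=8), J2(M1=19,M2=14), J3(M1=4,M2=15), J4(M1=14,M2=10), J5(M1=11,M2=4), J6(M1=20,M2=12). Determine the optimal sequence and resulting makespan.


Johnson's rule:
Group 1 (M1≤M2, sort by M1): ['J3', 'J1']
Group 2 (M1>M2, sort desc M2): ['J2', 'J6', 'J4', 'J5']
Sequence: J3 → J1 → J2 → J6 → J4 → J5
Makespan calculation:
  J3: M1 done=4, M2 done=19
  J1: M1 done=11, M2 done=27
  J2: M1 done=30, M2 done=44
  J6: M1 done=50, M2 done=62
  J4: M1 done=64, M2 done=74
  J5: M1 done=75, M2 done=79
= Sequence: J3 → J1 → J2 → J6 → J4 → J5, Makespan: 79


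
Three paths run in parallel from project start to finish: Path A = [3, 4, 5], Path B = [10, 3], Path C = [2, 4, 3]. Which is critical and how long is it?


Path A: 3 + 4 + 5 = 12
Path B: 10 + 3 = 13
Path C: 2 + 4 + 3 = 9
Critical path = longest = max(12, 13, 9)
= 13 (Path B)


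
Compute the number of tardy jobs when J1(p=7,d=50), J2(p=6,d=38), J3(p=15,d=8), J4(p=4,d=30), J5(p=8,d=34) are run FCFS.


Completion vs due date:
  J1: C=7, d=50 → on time
  J2: C=13, d=38 → on time
  J3: C=28, d=8 → TARDY
  J4: C=32, d=30 → TARDY
  J5: C=40, d=34 → TARDY
Tardy jobs: J3, J4, J5
Count = 3


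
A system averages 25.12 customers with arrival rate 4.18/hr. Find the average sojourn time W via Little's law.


Little's law: L = λW → W = L / λ
= 25.12 / 4.18
= 6.01 hours


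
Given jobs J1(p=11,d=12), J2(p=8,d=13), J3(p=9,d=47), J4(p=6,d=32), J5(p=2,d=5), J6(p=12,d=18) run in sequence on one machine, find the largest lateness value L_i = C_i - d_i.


Lateness per job (L = C - d):
  J1: C=11, d=12, L=-1
  J2: C=19, d=13, L=6
  J3: C=28, d=47, L=-19
  J4: C=34, d=32, L=2
  J5: C=36, d=5, L=31
  J6: C=48, d=18, L=30
Lmax = max(-1, 6, -19, 2, 31, 30)
= 31


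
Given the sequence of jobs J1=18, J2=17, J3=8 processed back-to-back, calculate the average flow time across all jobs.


Completion times:
  J1: completes at 18
  J2: completes at 35
  J3: completes at 43
Sum = 96
Average = 96/3
= 32.00


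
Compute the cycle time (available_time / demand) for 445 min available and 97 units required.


Cycle time = available time / demand
= 445 / 97
= 4.59 min/unit


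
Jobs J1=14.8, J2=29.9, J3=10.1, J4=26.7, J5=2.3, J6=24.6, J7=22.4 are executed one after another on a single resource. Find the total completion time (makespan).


Sequential makespan: sum all processing times
= 14.8 + 29.9 + 10.1 + 26.7 + 2.3 + 24.6 + 22.4
= 130.8 time units


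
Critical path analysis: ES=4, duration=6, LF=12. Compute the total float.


EF = ES + duration = 4 + 6 = 10
LS = LF - duration = 12 - 6 = 6
Total Float = LF - EF = 12 - 10
(or LS - ES = 6 - 4)
= 2


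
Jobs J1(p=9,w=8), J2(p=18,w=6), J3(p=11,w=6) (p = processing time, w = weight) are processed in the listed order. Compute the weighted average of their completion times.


Completion times:
  J1: C=9, w×C=8×9=72
  J2: C=27, w×C=6×27=162
  J3: C=38, w×C=6×38=228
Sum w×C = 462
Sum w = 20
Weighted avg = 462/20
= 23.10


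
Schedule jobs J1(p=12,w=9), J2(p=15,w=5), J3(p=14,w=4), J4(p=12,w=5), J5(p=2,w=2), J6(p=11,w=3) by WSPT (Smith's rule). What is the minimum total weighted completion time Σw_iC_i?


WSPT order (by p/w): J5 → J1 → J4 → J2 → J3 → J6
  J5: C=2, w·C=2×2=4
  J1: C=14, w·C=9×14=126
  J4: C=26, w·C=5×26=130
  J2: C=41, w·C=5×41=205
  J3: C=55, w·C=4×55=220
  J6: C=66, w·C=3×66=198
Σ w·C = 883
= 883


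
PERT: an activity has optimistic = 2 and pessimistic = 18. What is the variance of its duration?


σ² = ((p - o) / 6)² = (p - o)² / 36
= (18 - 2)² / 36
= 16² / 36
= 256 / 36
= 7.1111


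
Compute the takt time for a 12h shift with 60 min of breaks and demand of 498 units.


Available = 12×60 - 60 = 660 min
Takt time = 660 / 498
= 1.33 min/unit


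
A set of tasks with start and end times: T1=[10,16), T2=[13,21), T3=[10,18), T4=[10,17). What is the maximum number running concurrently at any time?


Check each time point for overlaps:
  t=13: 4 tasks active (T1, T2, T3, T4)
Max concurrent = 4


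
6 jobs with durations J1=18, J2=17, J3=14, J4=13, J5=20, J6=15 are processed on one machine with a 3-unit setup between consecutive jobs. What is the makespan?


Makespan = Σ processing + (n-1) × setup
= (18 + 17 + 14 + 13 + 20 + 15) + (6-1)×3
= 97 + 15
= 112 time units


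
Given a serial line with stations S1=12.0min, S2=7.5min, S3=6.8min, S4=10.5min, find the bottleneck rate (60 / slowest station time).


Bottleneck = longest station time
Station times: [12.0, 7.5, 6.8, 10.5]
Max = 12.0 min
Rate = 60 / 12.0
= 5.00 units/hour (bottleneck: 12.0min)


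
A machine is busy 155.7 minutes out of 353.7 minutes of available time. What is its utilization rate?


Utilization = busy / total × 100
= 155.7 / 353.7 × 100
= 44.0%


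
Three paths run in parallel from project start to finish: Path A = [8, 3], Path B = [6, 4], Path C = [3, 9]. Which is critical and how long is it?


Path A: 8 + 3 = 11
Path B: 6 + 4 = 10
Path C: 3 + 9 = 12
Critical path = longest = max(11, 10, 12)
= 12 (Path C)


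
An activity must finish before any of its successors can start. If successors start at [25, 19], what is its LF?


LF = min of all successor start times
Successors start at: [25, 19]
LF = min(25, 19)
= 19


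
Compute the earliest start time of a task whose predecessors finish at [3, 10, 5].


ES = max of all predecessor completion times
Predecessors: [3, 10, 5]
ES = max(3, 10, 5)
= 10


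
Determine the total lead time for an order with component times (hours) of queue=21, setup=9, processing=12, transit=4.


Lead time = queue + setup + processing + transit
= 21 + 9 + 12 + 4
= 46 hours


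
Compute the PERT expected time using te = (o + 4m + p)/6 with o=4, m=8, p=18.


te = (o + 4m + p) / 6
= (4 + 4×8 + 18) / 6
= (4 + 32 + 18) / 6
= 54 / 6
= 9.00


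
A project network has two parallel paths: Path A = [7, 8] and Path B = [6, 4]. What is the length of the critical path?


Path A: 7 + 8 = 15
Path B: 6 + 4 = 10
Critical path = longest = max(15, 10)
= 15 (Path A)


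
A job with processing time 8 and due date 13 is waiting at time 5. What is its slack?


Slack = due - current_time - processing
= 13 - 5 - 8
= 0


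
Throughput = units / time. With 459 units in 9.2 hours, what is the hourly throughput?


Throughput = units / time
= 459 / 9.2
= 49.9 units/hour


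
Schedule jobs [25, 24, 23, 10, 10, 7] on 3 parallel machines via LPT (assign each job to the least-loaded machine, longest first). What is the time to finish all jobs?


Jobs (LPT sorted): [25, 24, 23, 10, 10, 7]
Machines: 3
  J=25 → Machine 1 (load: 0+25=25)
  J=24 → Machine 2 (load: 0+24=24)
  J=23 → Machine 3 (load: 0+23=23)
  J=10 → Machine 3 (load: 23+10=33)
  J=10 → Machine 2 (load: 24+10=34)
  J=7 → Machine 1 (load: 25+7=32)
Machine loads: [32, 34, 33]
Makespan = max = 34 time units


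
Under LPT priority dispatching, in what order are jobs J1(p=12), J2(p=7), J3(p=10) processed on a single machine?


LPT: sort by longest processing time first
  J1: p=12
  J3: p=10
  J2: p=7
Order: J1 → J3 → J2


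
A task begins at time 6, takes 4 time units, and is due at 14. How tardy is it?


Completion = start + processing = 6 + 4 = 10
Tardiness = max(0, C - d) = max(0, 10 - 14)
= max(0, -4)
= 0


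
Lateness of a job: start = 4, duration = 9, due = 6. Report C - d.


Completion = 4 + 9 = 13
Lateness = C - d = 13 - 6
= 7


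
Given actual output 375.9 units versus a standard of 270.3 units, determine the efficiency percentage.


Efficiency = (actual / standard) × 100
= (375.9 / 270.3) × 100
= 139.1%


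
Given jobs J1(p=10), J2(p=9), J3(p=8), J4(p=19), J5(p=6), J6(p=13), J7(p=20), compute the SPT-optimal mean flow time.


SPT order: J5 → J3 → J2 → J1 → J6 → J4 → J7
Completion times:
  J5: C=6
  J3: C=14
  J2: C=23
  J1: C=33
  J6: C=46
  J4: C=65
  J7: C=85
Sum = 272, n = 7
Mean flow = 272/7
= 38.86


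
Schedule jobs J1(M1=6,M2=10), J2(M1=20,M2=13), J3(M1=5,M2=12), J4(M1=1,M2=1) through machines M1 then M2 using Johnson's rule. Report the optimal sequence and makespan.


Johnson's rule:
Group 1 (M1≤M2, sort by M1): ['J4', 'J3', 'J1']
Group 2 (M1>M2, sort desc M2): ['J2']
Sequence: J4 → J3 → J1 → J2
Makespan calculation:
  J4: M1 done=1, M2 done=2
  J3: M1 done=6, M2 done=18
  J1: M1 done=12, M2 done=28
  J2: M1 done=32, M2 done=45
= Sequence: J4 → J3 → J1 → J2, Makespan: 45


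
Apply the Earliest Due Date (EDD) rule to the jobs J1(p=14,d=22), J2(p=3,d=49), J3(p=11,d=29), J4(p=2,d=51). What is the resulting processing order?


EDD: sort by earliest due date
  J1: d=22, p=14
  J3: d=29, p=11
  J2: d=49, p=3
  J4: d=51, p=2
Order: J1 → J3 → J2 → J4


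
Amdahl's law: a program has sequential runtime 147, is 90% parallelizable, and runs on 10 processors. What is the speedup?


Amdahl's law: T_p = T × ((1-p) + p/N)
= 147 × ((1-0.9) + 0.9/10)
= 147 × (0.10 + 0.0900)
= 147 × 0.1900
= 27.93
Speedup = 147/27.93
= 5.26×


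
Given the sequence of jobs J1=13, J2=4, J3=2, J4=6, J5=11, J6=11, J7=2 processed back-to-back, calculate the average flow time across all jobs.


Completion times:
  J1: completes at 13
  J2: completes at 17
  J3: completes at 19
  J4: completes at 25
  J5: completes at 36
  J6: completes at 47
  J7: completes at 49
Sum = 206
Average = 206/7
= 29.43


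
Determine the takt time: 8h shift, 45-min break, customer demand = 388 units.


Available = 8×60 - 45 = 435 min
Takt time = 435 / 388
= 1.12 min/unit


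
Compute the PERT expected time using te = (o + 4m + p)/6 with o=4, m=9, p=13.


te = (o + 4m + p) / 6
= (4 + 4×9 + 13) / 6
= (4 + 36 + 13) / 6
= 53 / 6
= 8.83


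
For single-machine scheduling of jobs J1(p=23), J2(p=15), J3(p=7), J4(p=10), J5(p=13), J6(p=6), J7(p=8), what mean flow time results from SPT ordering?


SPT order: J6 → J3 → J7 → J4 → J5 → J2 → J1
Completion times:
  J6: C=6
  J3: C=13
  J7: C=21
  J4: C=31
  J5: C=44
  J2: C=59
  J1: C=82
Sum = 256, n = 7
Mean flow = 256/7
= 36.57


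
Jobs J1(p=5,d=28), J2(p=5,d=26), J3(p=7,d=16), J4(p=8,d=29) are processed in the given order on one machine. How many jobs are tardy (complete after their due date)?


Completion vs due date:
  J1: C=5, d=28 → on time
  J2: C=10, d=26 → on time
  J3: C=17, d=16 → TARDY
  J4: C=25, d=29 → on time
Tardy jobs: J3
Count = 1


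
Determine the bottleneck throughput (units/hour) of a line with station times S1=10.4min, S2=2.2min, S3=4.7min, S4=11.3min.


Bottleneck = longest station time
Station times: [10.4, 2.2, 4.7, 11.3]
Max = 11.3 min
Rate = 60 / 11.3
= 5.31 units/hour (bottleneck: 11.3min)


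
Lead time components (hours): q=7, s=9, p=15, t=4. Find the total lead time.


Lead time = queue + setup + processing + transit
= 7 + 9 + 15 + 4
= 35 hours


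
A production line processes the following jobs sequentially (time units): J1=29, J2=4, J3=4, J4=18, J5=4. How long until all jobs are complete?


Sequential makespan: sum all processing times
= 29 + 4 + 4 + 18 + 4
= 59 time units


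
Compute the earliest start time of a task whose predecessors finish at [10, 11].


ES = max of all predecessor completion times
Predecessors: [10, 11]
ES = max(10, 11)
= 11


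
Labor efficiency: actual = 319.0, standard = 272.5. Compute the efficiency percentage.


Efficiency = (actual / standard) × 100
= (319.0 / 272.5) × 100
= 117.1%


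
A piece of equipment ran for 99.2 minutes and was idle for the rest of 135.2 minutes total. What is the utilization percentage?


Utilization = busy / total × 100
= 99.2 / 135.2 × 100
= 73.4%


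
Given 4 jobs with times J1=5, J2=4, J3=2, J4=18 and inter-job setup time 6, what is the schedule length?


Makespan = Σ processing + (n-1) × setup
= (5 + 4 + 2 + 18) + (4-1)×6
= 29 + 18
= 47 time units


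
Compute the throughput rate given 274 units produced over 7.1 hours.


Throughput = units / time
= 274 / 7.1
= 38.6 units/hour


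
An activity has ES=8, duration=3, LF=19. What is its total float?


EF = ES + duration = 8 + 3 = 11
LS = LF - duration = 19 - 3 = 16
Total Float = LF - EF = 19 - 11
(or LS - ES = 16 - 8)
= 8


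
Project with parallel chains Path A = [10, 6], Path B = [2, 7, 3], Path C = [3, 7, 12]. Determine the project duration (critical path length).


Path A: 10 + 6 = 16
Path B: 2 + 7 + 3 = 12
Path C: 3 + 7 + 12 = 22
Critical path = longest = max(16, 12, 22)
= 22 (Path C)


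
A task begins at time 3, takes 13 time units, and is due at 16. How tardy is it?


Completion = start + processing = 3 + 13 = 16
Tardiness = max(0, C - d) = max(0, 16 - 16)
= max(0, 0)
= 0


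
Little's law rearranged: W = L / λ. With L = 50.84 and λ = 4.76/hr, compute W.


Little's law: L = λW → W = L / λ
= 50.84 / 4.76
= 10.68 hours


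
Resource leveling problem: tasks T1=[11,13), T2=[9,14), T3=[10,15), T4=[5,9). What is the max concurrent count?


Check each time point for overlaps:
  t=11: 3 tasks active (T1, T2, T3)
Max concurrent = 3


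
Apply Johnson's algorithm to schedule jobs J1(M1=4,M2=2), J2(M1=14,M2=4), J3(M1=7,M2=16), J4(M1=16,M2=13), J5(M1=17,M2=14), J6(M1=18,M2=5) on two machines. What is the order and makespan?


Johnson's rule:
Group 1 (M1≤M2, sort by M1): ['J3']
Group 2 (M1>M2, sort desc M2): ['J5', 'J4', 'J6', 'J2', 'J1']
Sequence: J3 → J5 → J4 → J6 → J2 → J1
Makespan calculation:
  J3: M1 done=7, M2 done=23
  J5: M1 done=24, M2 done=38
  J4: M1 done=40, M2 done=53
  J6: M1 done=58, M2 done=63
  J2: M1 done=72, M2 done=76
  J1: M1 done=76, M2 done=78
= Sequence: J3 → J5 → J4 → J6 → J2 → J1, Makespan: 78


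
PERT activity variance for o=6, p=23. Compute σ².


σ² = ((p - o) / 6)² = (p - o)² / 36
= (23 - 6)² / 36
= 17² / 36
= 289 / 36
= 8.0278


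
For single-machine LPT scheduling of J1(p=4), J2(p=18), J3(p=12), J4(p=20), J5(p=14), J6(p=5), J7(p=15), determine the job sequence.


LPT: sort by longest processing time first
  J4: p=20
  J2: p=18
  J7: p=15
  J5: p=14
  J3: p=12
  J6: p=5
  J1: p=4
Order: J4 → J2 → J7 → J5 → J3 → J6 → J1


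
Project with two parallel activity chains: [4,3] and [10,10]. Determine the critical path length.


Path A: 4 + 3 = 7
Path B: 10 + 10 = 20
Critical path = longest = max(7, 20)
= 20 (Path B)


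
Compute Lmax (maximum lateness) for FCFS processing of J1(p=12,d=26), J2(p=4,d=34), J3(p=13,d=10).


Lateness per job (L = C - d):
  J1: C=12, d=26, L=-14
  J2: C=16, d=34, L=-18
  J3: C=29, d=10, L=19
Lmax = max(-14, -18, 19)
= 19


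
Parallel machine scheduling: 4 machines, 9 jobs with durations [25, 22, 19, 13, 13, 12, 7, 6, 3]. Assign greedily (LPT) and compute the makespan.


Jobs (LPT sorted): [25, 22, 19, 13, 13, 12, 7, 6, 3]
Machines: 4
  J=25 → Machine 1 (load: 0+25=25)
  J=22 → Machine 2 (load: 0+22=22)
  J=19 → Machine 3 (load: 0+19=19)
  J=13 → Machine 4 (load: 0+13=13)
  J=13 → Machine 4 (load: 13+13=26)
  J=12 → Machine 3 (load: 19+12=31)
  J=7 → Machine 2 (load: 22+7=29)
  J=6 → Machine 1 (load: 25+6=31)
  J=3 → Machine 4 (load: 26+3=29)
Machine loads: [31, 29, 31, 29]
Makespan = max = 31 time units


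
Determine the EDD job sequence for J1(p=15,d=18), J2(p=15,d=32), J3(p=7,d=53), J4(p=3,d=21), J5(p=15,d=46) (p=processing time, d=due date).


EDD: sort by earliest due date
  J1: d=18, p=15
  J4: d=21, p=3
  J2: d=32, p=15
  J5: d=46, p=15
  J3: d=53, p=7
Order: J1 → J4 → J2 → J5 → J3


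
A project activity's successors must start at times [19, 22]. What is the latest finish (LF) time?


LF = min of all successor start times
Successors start at: [19, 22]
LF = min(19, 22)
= 19


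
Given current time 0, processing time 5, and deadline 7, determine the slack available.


Slack = due - current_time - processing
= 7 - 0 - 5
= 2


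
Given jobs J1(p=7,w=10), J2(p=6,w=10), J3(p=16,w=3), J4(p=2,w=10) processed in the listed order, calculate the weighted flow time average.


Completion times:
  J1: C=7, w×C=10×7=70
  J2: C=13, w×C=10×13=130
  J3: C=29, w×C=3×29=87
  J4: C=31, w×C=10×31=310
Sum w×C = 597
Sum w = 33
Weighted avg = 597/33
= 18.09


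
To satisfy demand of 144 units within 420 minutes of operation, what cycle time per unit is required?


Cycle time = available time / demand
= 420 / 144
= 2.92 min/unit


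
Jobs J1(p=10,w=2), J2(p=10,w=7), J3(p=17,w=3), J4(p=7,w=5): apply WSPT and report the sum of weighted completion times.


WSPT order (by p/w): J4 → J2 → J1 → J3
  J4: C=7, w·C=5×7=35
  J2: C=17, w·C=7×17=119
  J1: C=27, w·C=2×27=54
  J3: C=44, w·C=3×44=132
Σ w·C = 340
= 340


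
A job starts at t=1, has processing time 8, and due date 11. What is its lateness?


Completion = 1 + 8 = 9
Lateness = C - d = 9 - 11
= -2


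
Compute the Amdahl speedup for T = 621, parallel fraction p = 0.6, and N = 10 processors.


Amdahl's law: T_p = T × ((1-p) + p/N)
= 621 × ((1-0.6) + 0.6/10)
= 621 × (0.40 + 0.0600)
= 621 × 0.4600
= 285.66
Speedup = 621/285.66
= 2.17×


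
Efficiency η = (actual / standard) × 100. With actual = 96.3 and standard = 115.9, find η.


Efficiency = (actual / standard) × 100
= (96.3 / 115.9) × 100
= 83.1%


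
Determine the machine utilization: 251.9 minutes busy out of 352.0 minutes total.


Utilization = busy / total × 100
= 251.9 / 352.0 × 100
= 71.6%


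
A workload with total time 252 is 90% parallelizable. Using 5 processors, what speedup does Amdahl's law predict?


Amdahl's law: T_p = T × ((1-p) + p/N)
= 252 × ((1-0.9) + 0.9/5)
= 252 × (0.10 + 0.1800)
= 252 × 0.2800
= 70.56
Speedup = 252/70.56
= 3.57×


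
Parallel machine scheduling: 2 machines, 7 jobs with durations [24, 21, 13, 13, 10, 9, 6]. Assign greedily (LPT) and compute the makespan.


Jobs (LPT sorted): [24, 21, 13, 13, 10, 9, 6]
Machines: 2
  J=24 → Machine 1 (load: 0+24=24)
  J=21 → Machine 2 (load: 0+21=21)
  J=13 → Machine 2 (load: 21+13=34)
  J=13 → Machine 1 (load: 24+13=37)
  J=10 → Machine 2 (load: 34+10=44)
  J=9 → Machine 1 (load: 37+9=46)
  J=6 → Machine 2 (load: 44+6=50)
Machine loads: [46, 50]
Makespan = max = 50 time units


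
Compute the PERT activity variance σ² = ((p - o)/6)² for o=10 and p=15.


σ² = ((p - o) / 6)² = (p - o)² / 36
= (15 - 10)² / 36
= 5² / 36
= 25 / 36
= 0.6944


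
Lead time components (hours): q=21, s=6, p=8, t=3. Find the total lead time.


Lead time = queue + setup + processing + transit
= 21 + 6 + 8 + 3
= 38 hours


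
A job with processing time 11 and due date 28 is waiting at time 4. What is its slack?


Slack = due - current_time - processing
= 28 - 4 - 11
= 13


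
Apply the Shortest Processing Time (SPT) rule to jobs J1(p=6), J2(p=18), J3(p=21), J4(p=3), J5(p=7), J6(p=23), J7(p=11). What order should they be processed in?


SPT: sort by shortest processing time
  J4: p=3
  J1: p=6
  J5: p=7
  J7: p=11
  J2: p=18
  J3: p=21
  J6: p=23
Order: J4 → J1 → J5 → J7 → J2 → J3 → J6


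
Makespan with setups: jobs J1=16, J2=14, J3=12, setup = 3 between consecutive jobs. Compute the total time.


Makespan = Σ processing + (n-1) × setup
= (16 + 14 + 12) + (3-1)×3
= 42 + 6
= 48 time units


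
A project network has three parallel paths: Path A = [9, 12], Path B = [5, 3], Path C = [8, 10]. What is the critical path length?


Path A: 9 + 12 = 21
Path B: 5 + 3 = 8
Path C: 8 + 10 = 18
Critical path = longest = max(21, 8, 18)
= 21 (Path A)


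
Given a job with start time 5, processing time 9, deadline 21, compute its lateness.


Completion = 5 + 9 = 14
Lateness = C - d = 14 - 21
= -7
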